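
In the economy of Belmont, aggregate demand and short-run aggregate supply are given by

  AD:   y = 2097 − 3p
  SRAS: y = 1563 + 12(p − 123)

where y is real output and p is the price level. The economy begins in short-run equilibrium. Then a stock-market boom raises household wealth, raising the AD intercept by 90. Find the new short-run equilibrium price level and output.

p = 140, y = 1767

This is a positive demand shock: AD shifts right.
New AD: y = 2187 − 3p.
SRAS can be written y = 87 + 12p.
Set AD = SRAS: 2187 − 3p = 87 + 12p, so 2100 = 15p and p = 140.
y = 2187 − 3·140 = 1767.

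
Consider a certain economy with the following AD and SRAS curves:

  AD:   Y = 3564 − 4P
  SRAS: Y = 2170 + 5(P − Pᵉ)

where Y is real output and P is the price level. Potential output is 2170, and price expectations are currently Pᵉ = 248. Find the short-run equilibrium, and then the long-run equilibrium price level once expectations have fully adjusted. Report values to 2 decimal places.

Short run: P = 292.67, Y = 2393.33. Long run: P = 348.50.

Short run: with Pᵉ = 248, SRAS is Y = 930 + 5P. Setting AD = SRAS gives 2634 = 9P, so P = 292.67 and Y = 3564 − 4P = 2393.33.
Output 2393.33 is above potential 2170, so over time expected prices rise and SRAS shifts left until Y returns to 2170.
Long run: Y = 2170 on the AD curve gives 2170 = 3564 − 4P, so P = 348.50.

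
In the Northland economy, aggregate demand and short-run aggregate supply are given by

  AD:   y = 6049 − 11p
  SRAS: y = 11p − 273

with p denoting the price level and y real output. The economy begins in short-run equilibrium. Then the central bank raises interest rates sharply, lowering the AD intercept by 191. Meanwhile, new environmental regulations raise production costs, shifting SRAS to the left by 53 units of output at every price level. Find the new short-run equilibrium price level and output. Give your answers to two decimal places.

After both shocks: AD is y = 5858 − 11p and SRAS is y = 11p − 326.
Setting them equal: 6184 = 22p, so p = 281.09.
Substituting into AD, y = 2766.00.

p = 281.09, y = 2766.00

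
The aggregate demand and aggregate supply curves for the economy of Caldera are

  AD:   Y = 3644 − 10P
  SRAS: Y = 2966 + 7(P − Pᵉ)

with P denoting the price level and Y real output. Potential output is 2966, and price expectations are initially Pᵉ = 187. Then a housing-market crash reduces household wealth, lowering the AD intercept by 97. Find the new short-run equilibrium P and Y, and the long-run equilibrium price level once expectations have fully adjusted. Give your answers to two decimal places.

Short run: P = 111.18, Y = 2435.24. Long run: P = 58.10.

AD shifts left: new AD is Y = 3547 − 10P. With Pᵉ = 187, SRAS is Y = 1657 + 7P.
Short run: 3547 − 10P = 1657 + 7P gives 1890 = 17P, so P = 111.18 and Y = 3547 − 10P = 2435.24.
Y = 2435.24 is below potential 2966; expectations adjust and SRAS shifts right until Y = 2966.
Long run: on the new AD curve, 2966 = 3547 − 10P gives P = 58.10.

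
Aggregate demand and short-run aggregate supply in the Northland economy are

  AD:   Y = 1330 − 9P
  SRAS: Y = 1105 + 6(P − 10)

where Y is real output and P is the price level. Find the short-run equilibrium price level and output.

P = 19, Y = 1159

Write SRAS as Y = 1105 + 6P − 60 = 1045 + 6P.
Set AD = SRAS: 1330 − 9P = 1045 + 6P, so 285 = 15P and P = 19.
Then Y = 1330 − 9·19 = 1159.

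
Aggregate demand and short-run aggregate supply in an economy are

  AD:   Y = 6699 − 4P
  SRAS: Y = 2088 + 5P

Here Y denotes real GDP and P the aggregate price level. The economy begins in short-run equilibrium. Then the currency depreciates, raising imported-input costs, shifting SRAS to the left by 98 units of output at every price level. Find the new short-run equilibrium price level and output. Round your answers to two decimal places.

P = 523.22, Y = 4606.11

This is a negative supply shock: SRAS shifts left.
New SRAS: Y = 1990 + 5P.
Set AD = SRAS: 6699 − 4P = 1990 + 5P, so 4709 = 9P and P = 523.22.
Substituting into AD, Y = 4606.11.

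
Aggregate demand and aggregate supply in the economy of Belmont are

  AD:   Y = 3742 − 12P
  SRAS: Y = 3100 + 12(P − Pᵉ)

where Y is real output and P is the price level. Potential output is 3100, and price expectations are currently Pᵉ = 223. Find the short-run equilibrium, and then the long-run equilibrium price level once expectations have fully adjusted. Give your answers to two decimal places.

Short run: with Pᵉ = 223, SRAS is Y = 424 + 12P. Setting AD = SRAS gives 3318 = 24P, so P = 138.25 and Y = 3742 − 12P = 2083.00.
Output 2083.00 is below potential 3100, so over time expected prices fall and SRAS shifts right until Y returns to 3100.
Long run: Y = 3100 on the AD curve gives 3100 = 3742 − 12P, so P = 53.50.

Short run: P = 138.25, Y = 2083.00. Long run: P = 53.50.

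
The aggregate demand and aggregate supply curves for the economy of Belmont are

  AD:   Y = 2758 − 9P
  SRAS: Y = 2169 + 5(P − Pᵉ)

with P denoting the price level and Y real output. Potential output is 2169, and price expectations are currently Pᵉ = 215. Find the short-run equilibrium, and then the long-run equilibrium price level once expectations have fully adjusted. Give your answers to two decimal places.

Short run: P = 118.86, Y = 1688.29. Long run: P = 65.44.

Short run: with Pᵉ = 215, SRAS is Y = 1094 + 5P. Setting AD = SRAS gives 1664 = 14P, so P = 118.86 and Y = 2758 − 9P = 1688.29.
Output 1688.29 is below potential 2169, so over time expected prices fall and SRAS shifts right until Y returns to 2169.
Long run: Y = 2169 on the AD curve gives 2169 = 2758 − 9P, so P = 65.44.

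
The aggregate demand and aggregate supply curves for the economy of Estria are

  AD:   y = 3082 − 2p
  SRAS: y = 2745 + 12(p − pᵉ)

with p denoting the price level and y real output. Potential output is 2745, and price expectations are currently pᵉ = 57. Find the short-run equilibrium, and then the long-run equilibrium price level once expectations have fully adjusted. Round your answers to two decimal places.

Short run: p = 72.93, y = 2936.14. Long run: p = 168.50.

Short run: with pᵉ = 57, SRAS is y = 2061 + 12p. Setting AD = SRAS gives 1021 = 14p, so p = 72.93 and y = 3082 − 2p = 2936.14.
Output 2936.14 is above potential 2745, so over time expected prices rise and SRAS shifts left until y returns to 2745.
Long run: y = 2745 on the AD curve gives 2745 = 3082 − 2p, so p = 168.50.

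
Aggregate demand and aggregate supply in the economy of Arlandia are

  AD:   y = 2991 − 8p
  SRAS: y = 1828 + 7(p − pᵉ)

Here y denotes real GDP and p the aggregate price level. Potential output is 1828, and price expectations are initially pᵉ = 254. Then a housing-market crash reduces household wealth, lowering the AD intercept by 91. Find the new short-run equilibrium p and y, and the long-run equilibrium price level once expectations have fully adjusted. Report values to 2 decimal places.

AD shifts left: new AD is y = 2900 − 8p. With pᵉ = 254, SRAS is y = 50 + 7p.
Short run: 2900 − 8p = 50 + 7p gives 2850 = 15p, so p = 190.00 and y = 2900 − 8p = 1380.00.
y = 1380.00 is below potential 1828; expectations adjust and SRAS shifts right until y = 1828.
Long run: on the new AD curve, 1828 = 2900 − 8p gives p = 134.00.

Short run: p = 190.00, y = 1380.00. Long run: p = 134.00.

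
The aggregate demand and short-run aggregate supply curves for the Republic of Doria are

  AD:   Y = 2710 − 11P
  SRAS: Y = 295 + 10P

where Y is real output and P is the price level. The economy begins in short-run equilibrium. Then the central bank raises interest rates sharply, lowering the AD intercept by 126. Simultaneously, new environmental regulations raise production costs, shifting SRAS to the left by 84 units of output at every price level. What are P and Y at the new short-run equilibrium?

After both shocks: AD is Y = 2584 − 11P and SRAS is Y = 211 + 10P.
Setting them equal: 2373 = 21P, so P = 113.
Y = 2584 − 11·113 = 1341.

P = 113, Y = 1341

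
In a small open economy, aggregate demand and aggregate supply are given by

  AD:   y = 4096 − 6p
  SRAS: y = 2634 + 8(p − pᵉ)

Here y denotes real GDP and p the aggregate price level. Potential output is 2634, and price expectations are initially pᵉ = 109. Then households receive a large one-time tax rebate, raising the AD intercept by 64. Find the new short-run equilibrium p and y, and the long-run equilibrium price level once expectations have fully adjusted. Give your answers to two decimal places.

Short run: p = 171.29, y = 3132.29. Long run: p = 254.33.

AD shifts right: new AD is y = 4160 − 6p. With pᵉ = 109, SRAS is y = 1762 + 8p.
Short run: 4160 − 6p = 1762 + 8p gives 2398 = 14p, so p = 171.29 and y = 4160 − 6p = 3132.29.
y = 3132.29 is above potential 2634; expectations adjust and SRAS shifts left until y = 2634.
Long run: on the new AD curve, 2634 = 4160 − 6p gives p = 254.33.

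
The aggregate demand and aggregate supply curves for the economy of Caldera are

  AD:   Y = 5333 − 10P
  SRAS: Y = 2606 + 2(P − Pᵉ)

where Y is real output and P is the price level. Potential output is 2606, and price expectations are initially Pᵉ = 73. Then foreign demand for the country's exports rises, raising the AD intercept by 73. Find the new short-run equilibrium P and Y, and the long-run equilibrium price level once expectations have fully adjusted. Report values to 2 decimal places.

Short run: P = 245.50, Y = 2951.00. Long run: P = 280.00.

AD shifts right: new AD is Y = 5406 − 10P. With Pᵉ = 73, SRAS is Y = 2460 + 2P.
Short run: 5406 − 10P = 2460 + 2P gives 2946 = 12P, so P = 245.50 and Y = 5406 − 10P = 2951.00.
Y = 2951.00 is above potential 2606; expectations adjust and SRAS shifts left until Y = 2606.
Long run: on the new AD curve, 2606 = 5406 − 10P gives P = 280.00.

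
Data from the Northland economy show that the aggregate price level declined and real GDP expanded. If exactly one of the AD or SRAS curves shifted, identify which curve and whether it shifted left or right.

P fell and Y rose. An AD shift moves P and Y in the same direction; an SRAS shift moves them in opposite directions.
Here P and Y moved in opposite directions, so the SRAS curve shifted.
Since Y rose, SRAS shifted right.

SRAS shifted right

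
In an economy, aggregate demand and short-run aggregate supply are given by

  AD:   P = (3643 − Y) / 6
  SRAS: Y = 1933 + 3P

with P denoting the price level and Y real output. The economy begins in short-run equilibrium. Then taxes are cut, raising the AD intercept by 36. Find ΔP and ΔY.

This is a positive demand shock: AD shifts right.
New AD: Y = 3679 − 6P.
Set AD = SRAS: 3679 − 6P = 1933 + 3P, so 1746 = 9P and P = 194.
Y = 3679 − 6·194 = 2515.
Initially P = 190, Y = 2503, so ΔP = +4 and ΔY = +12.

ΔP = +4, ΔY = +12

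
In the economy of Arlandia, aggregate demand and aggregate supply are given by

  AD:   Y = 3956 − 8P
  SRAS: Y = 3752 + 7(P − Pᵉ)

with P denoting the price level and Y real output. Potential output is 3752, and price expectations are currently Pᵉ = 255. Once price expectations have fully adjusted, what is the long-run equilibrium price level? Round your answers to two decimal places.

Long-run P = 25.50

Short run: with Pᵉ = 255, SRAS is Y = 1967 + 7P. Setting AD = SRAS gives 1989 = 15P, so P = 132.60 and Y = 3956 − 8P = 2895.20.
Output 2895.20 is below potential 3752, so over time expected prices fall and SRAS shifts right until Y returns to 3752.
Long run: Y = 3752 on the AD curve gives 3752 = 3956 − 8P, so P = 25.50.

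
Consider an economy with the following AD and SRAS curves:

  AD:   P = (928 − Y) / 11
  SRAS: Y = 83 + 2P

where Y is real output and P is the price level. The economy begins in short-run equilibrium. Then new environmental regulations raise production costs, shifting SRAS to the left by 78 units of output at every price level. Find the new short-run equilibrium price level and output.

This is a negative supply shock: SRAS shifts left.
New SRAS: Y = 5 + 2P.
Set AD = SRAS: 928 − 11P = 5 + 2P, so 923 = 13P and P = 71.
Y = 928 − 11·71 = 147.

P = 71, Y = 147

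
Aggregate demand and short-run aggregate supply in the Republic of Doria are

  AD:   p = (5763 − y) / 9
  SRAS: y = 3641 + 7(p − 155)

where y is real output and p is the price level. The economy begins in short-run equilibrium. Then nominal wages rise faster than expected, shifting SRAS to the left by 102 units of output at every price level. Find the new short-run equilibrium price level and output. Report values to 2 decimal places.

This is a negative supply shock: SRAS shifts left.
New SRAS: y = 2454 + 7p.
Set AD = SRAS: 5763 − 9p = 2454 + 7p, so 3309 = 16p and p = 206.81.
Substituting into AD, y = 3901.69.

p = 206.81, y = 3901.69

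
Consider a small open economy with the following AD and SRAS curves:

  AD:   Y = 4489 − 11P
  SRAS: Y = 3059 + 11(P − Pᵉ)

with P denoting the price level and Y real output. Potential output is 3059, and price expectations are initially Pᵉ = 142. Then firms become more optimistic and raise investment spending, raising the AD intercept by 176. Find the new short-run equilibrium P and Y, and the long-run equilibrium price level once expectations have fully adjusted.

AD shifts right: new AD is Y = 4665 − 11P. With Pᵉ = 142, SRAS is Y = 1497 + 11P.
Short run: 4665 − 11P = 1497 + 11P gives 3168 = 22P, so P = 144 and Y = 4665 − 11·144 = 3081.
Y = 3081 is above potential 3059; expectations adjust and SRAS shifts left until Y = 3059.
Long run: on the new AD curve, 3059 = 4665 − 11P gives P = 146.

Short run: P = 144, Y = 3081. Long run: P = 146.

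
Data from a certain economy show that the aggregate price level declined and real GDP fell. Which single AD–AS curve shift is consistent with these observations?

AD shifted left

P fell and Y fell. An AD shift moves P and Y in the same direction; an SRAS shift moves them in opposite directions.
Here P and Y moved in the same direction, so the AD curve shifted.
Since Y fell, AD shifted left.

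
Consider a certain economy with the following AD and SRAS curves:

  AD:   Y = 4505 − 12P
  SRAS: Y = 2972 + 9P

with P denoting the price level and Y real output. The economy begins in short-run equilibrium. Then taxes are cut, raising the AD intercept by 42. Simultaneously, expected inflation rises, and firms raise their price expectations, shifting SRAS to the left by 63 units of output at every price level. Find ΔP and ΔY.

After both shocks: AD is Y = 4547 − 12P and SRAS is Y = 2909 + 9P.
Setting them equal: 1638 = 21P, so P = 78.
Y = 4547 − 12·78 = 3611.
Initially P = 73, Y = 3629, so ΔP = +5 and ΔY = -18.

ΔP = +5, ΔY = -18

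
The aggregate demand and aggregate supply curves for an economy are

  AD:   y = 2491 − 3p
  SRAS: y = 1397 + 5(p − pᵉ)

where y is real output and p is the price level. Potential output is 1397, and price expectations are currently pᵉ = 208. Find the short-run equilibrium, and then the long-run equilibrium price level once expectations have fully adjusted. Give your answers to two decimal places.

Short run: with pᵉ = 208, SRAS is y = 357 + 5p. Setting AD = SRAS gives 2134 = 8p, so p = 266.75 and y = 2491 − 3p = 1690.75.
Output 1690.75 is above potential 1397, so over time expected prices rise and SRAS shifts left until y returns to 1397.
Long run: y = 1397 on the AD curve gives 1397 = 2491 − 3p, so p = 364.67.

Short run: p = 266.75, y = 1690.75. Long run: p = 364.67.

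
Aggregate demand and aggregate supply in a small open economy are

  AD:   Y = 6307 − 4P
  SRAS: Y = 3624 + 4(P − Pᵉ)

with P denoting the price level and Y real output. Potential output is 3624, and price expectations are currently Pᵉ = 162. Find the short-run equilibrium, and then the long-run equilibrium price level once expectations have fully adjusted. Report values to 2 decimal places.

Short run: P = 416.38, Y = 4641.50. Long run: P = 670.75.

Short run: with Pᵉ = 162, SRAS is Y = 2976 + 4P. Setting AD = SRAS gives 3331 = 8P, so P = 416.38 and Y = 6307 − 4P = 4641.50.
Output 4641.50 is above potential 3624, so over time expected prices rise and SRAS shifts left until Y returns to 3624.
Long run: Y = 3624 on the AD curve gives 3624 = 6307 − 4P, so P = 670.75.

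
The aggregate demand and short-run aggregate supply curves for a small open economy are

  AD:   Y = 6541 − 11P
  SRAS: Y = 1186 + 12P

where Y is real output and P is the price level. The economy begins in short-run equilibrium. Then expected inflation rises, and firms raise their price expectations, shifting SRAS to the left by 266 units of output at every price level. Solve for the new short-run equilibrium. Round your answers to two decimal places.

This is a negative supply shock: SRAS shifts left.
New SRAS: Y = 920 + 12P.
Set AD = SRAS: 6541 − 11P = 920 + 12P, so 5621 = 23P and P = 244.39.
Substituting into AD, Y = 3852.70.

P = 244.39, Y = 3852.70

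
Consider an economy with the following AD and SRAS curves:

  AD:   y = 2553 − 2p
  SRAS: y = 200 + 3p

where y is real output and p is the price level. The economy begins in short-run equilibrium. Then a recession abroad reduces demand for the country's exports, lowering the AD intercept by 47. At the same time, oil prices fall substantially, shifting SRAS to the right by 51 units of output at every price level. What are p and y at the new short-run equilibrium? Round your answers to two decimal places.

p = 451.00, y = 1604.00

After both shocks: AD is y = 2506 − 2p and SRAS is y = 251 + 3p.
Setting them equal: 2255 = 5p, so p = 451.00.
Substituting into AD, y = 1604.00.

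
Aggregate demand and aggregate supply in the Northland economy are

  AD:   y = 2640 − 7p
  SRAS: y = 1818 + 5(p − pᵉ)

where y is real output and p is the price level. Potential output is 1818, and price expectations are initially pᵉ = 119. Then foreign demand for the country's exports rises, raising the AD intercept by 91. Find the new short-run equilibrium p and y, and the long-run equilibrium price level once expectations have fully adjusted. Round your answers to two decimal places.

Short run: p = 125.67, y = 1851.33. Long run: p = 130.43.

AD shifts right: new AD is y = 2731 − 7p. With pᵉ = 119, SRAS is y = 1223 + 5p.
Short run: 2731 − 7p = 1223 + 5p gives 1508 = 12p, so p = 125.67 and y = 2731 − 7p = 1851.33.
y = 1851.33 is above potential 1818; expectations adjust and SRAS shifts left until y = 1818.
Long run: on the new AD curve, 1818 = 2731 − 7p gives p = 130.43.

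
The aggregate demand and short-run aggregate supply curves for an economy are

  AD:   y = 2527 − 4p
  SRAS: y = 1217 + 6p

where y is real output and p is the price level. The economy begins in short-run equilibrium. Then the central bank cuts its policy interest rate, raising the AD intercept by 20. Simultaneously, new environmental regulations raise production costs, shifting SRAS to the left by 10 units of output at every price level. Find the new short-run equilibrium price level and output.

After both shocks: AD is y = 2547 − 4p and SRAS is y = 1207 + 6p.
Setting them equal: 1340 = 10p, so p = 134.
y = 2547 − 4·134 = 2011.

p = 134, y = 2011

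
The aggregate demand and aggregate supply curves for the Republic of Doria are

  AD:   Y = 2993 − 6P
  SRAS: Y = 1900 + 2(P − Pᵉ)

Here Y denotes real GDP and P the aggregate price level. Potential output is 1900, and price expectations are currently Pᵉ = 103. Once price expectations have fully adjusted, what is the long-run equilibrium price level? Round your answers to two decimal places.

Short run: with Pᵉ = 103, SRAS is Y = 1694 + 2P. Setting AD = SRAS gives 1299 = 8P, so P = 162.38 and Y = 2993 − 6P = 2018.75.
Output 2018.75 is above potential 1900, so over time expected prices rise and SRAS shifts left until Y returns to 1900.
Long run: Y = 1900 on the AD curve gives 1900 = 2993 − 6P, so P = 182.17.

Long-run P = 182.17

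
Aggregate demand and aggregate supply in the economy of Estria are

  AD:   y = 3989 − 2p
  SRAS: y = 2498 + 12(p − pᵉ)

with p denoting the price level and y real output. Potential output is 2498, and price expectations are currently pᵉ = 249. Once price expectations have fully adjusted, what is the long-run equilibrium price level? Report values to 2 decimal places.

Short run: with pᵉ = 249, SRAS is y = 12p − 490. Setting AD = SRAS gives 4479 = 14p, so p = 319.93 and y = 3989 − 2p = 3349.14.
Output 3349.14 is above potential 2498, so over time expected prices rise and SRAS shifts left until y returns to 2498.
Long run: y = 2498 on the AD curve gives 2498 = 3989 − 2p, so p = 745.50.

Long-run p = 745.50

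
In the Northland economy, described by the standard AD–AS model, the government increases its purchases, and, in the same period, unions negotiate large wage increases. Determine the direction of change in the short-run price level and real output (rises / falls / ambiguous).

The first event is a positive demand shock: AD shifts right, which by itself pushes P up and Y up.
The second is an adverse supply shock: SRAS shifts left, which by itself pushes P up and Y down.
Both shocks push P up, so P rises. The two shocks push Y in opposite directions, so the effect on Y is ambiguous.

Price level: rises; output: ambiguous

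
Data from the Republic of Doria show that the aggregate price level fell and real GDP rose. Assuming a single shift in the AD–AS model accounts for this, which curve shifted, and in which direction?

SRAS shifted right

P fell and Y rose. An AD shift moves P and Y in the same direction; an SRAS shift moves them in opposite directions.
Here P and Y moved in opposite directions, so the SRAS curve shifted.
Since Y rose, SRAS shifted right.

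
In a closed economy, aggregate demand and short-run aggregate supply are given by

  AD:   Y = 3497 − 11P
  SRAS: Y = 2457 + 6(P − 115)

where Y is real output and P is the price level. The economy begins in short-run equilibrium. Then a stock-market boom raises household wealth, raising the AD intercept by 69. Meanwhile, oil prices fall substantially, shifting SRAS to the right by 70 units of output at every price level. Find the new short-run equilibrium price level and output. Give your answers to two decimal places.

After both shocks: AD is Y = 3566 − 11P and SRAS is Y = 1837 + 6P.
Setting them equal: 1729 = 17P, so P = 101.71.
Substituting into AD, Y = 2447.24.

P = 101.71, Y = 2447.24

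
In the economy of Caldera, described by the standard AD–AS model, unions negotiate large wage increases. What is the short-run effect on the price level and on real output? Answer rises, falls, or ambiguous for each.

Price level: rises; output: falls

This is an adverse supply shock: SRAS shifts left.
Moving along the downward-sloping AD curve, P rises and Y falls.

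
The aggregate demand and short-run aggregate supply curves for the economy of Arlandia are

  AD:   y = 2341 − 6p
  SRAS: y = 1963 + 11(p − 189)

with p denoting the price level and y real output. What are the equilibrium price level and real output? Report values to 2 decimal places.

Write SRAS as y = 1963 + 11p − 2079 = 11p − 116.
Set AD = SRAS: 2341 − 6p = 11p − 116, so 2457 = 17p and p = 144.53.
Substituting into AD, y = 2341 − 6p = 1473.82.

p = 144.53, y = 1473.82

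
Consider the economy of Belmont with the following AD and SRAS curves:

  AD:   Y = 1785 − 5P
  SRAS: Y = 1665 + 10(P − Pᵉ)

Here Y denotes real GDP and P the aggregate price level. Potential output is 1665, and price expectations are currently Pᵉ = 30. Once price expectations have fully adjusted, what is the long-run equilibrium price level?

Short run: with Pᵉ = 30, SRAS is Y = 1365 + 10P. Setting AD = SRAS gives 420 = 15P, so P = 28 and Y = 1785 − 5·28 = 1645.
Output 1645 is below potential 1665, so over time expected prices fall and SRAS shifts right until Y returns to 1665.
Long run: Y = 1665 on the AD curve gives 1665 = 1785 − 5P, so P = 24.

Long-run P = 24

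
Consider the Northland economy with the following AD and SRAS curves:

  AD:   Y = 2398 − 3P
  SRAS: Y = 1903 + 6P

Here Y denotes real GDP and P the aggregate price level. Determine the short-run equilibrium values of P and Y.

Set AD = SRAS: 2398 − 3P = 1903 + 6P, so 495 = 9P and P = 55.
Then Y = 2398 − 3·55 = 2233.

P = 55, Y = 2233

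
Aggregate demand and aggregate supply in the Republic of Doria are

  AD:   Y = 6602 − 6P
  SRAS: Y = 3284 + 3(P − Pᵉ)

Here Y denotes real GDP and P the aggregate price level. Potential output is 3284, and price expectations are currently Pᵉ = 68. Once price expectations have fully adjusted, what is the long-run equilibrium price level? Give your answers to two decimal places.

Long-run P = 553.00

Short run: with Pᵉ = 68, SRAS is Y = 3080 + 3P. Setting AD = SRAS gives 3522 = 9P, so P = 391.33 and Y = 6602 − 6P = 4254.00.
Output 4254.00 is above potential 3284, so over time expected prices rise and SRAS shifts left until Y returns to 3284.
Long run: Y = 3284 on the AD curve gives 3284 = 6602 − 6P, so P = 553.00.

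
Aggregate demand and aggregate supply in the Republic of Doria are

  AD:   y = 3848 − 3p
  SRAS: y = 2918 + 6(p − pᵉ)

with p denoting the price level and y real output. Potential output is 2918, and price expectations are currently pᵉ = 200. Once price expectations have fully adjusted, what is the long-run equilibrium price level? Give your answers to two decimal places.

Short run: with pᵉ = 200, SRAS is y = 1718 + 6p. Setting AD = SRAS gives 2130 = 9p, so p = 236.67 and y = 3848 − 3p = 3138.00.
Output 3138.00 is above potential 2918, so over time expected prices rise and SRAS shifts left until y returns to 2918.
Long run: y = 2918 on the AD curve gives 2918 = 3848 − 3p, so p = 310.00.

Long-run p = 310.00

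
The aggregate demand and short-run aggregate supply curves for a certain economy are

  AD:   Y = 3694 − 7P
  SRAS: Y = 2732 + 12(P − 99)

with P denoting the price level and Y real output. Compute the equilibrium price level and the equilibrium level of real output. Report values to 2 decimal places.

Write SRAS as Y = 2732 + 12P − 1188 = 1544 + 12P.
Set AD = SRAS: 3694 − 7P = 1544 + 12P, so 2150 = 19P and P = 113.16.
Substituting into AD, Y = 3694 − 7P = 2901.89.

P = 113.16, Y = 2901.89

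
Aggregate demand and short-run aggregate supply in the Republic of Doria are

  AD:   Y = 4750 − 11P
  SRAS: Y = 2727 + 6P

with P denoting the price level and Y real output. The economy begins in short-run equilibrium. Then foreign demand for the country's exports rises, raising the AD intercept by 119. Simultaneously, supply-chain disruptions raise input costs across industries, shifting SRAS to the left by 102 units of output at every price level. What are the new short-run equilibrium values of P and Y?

After both shocks: AD is Y = 4869 − 11P and SRAS is Y = 2625 + 6P.
Setting them equal: 2244 = 17P, so P = 132.
Y = 4869 − 11·132 = 3417.

P = 132, Y = 3417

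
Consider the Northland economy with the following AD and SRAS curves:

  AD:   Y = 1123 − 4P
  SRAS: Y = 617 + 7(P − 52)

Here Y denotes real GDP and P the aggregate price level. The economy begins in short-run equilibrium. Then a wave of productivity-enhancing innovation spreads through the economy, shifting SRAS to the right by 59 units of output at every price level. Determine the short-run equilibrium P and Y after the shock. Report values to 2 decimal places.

This is a positive supply shock: SRAS shifts right.
New SRAS: Y = 312 + 7P.
Set AD = SRAS: 1123 − 4P = 312 + 7P, so 811 = 11P and P = 73.73.
Substituting into AD, Y = 828.09.

P = 73.73, Y = 828.09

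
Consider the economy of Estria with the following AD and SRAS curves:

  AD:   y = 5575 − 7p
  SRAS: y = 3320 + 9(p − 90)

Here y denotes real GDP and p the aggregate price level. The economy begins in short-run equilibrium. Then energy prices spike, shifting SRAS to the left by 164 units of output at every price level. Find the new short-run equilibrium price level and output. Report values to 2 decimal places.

This is a negative supply shock: SRAS shifts left.
New SRAS: y = 2346 + 9p.
Set AD = SRAS: 5575 − 7p = 2346 + 9p, so 3229 = 16p and p = 201.81.
Substituting into AD, y = 4162.31.

p = 201.81, y = 4162.31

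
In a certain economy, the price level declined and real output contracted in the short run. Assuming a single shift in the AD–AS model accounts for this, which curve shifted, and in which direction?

P fell and Y fell. An AD shift moves P and Y in the same direction; an SRAS shift moves them in opposite directions.
Here P and Y moved in the same direction, so the AD curve shifted.
Since Y fell, AD shifted left.

AD shifted left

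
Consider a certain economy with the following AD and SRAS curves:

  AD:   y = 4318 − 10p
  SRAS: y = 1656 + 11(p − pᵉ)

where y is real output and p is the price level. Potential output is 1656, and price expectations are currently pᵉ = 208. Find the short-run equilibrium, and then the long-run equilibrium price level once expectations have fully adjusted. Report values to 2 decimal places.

Short run: p = 235.71, y = 1960.86. Long run: p = 266.20.

Short run: with pᵉ = 208, SRAS is y = 11p − 632. Setting AD = SRAS gives 4950 = 21p, so p = 235.71 and y = 4318 − 10p = 1960.86.
Output 1960.86 is above potential 1656, so over time expected prices rise and SRAS shifts left until y returns to 1656.
Long run: y = 1656 on the AD curve gives 1656 = 4318 − 10p, so p = 266.20.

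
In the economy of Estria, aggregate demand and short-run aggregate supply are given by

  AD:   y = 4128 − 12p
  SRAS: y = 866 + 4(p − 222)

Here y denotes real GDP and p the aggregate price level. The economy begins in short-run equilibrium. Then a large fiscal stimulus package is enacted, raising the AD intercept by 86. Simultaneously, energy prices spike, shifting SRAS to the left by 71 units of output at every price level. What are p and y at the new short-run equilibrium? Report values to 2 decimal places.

After both shocks: AD is y = 4214 − 12p and SRAS is y = 4p − 93.
Setting them equal: 4307 = 16p, so p = 269.19.
Substituting into AD, y = 983.75.

p = 269.19, y = 983.75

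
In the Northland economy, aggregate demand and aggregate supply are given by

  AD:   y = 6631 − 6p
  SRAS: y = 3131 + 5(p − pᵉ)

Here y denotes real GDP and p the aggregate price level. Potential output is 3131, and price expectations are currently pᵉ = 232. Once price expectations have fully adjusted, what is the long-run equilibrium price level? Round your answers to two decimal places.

Long-run p = 583.33

Short run: with pᵉ = 232, SRAS is y = 1971 + 5p. Setting AD = SRAS gives 4660 = 11p, so p = 423.64 and y = 6631 − 6p = 4089.18.
Output 4089.18 is above potential 3131, so over time expected prices rise and SRAS shifts left until y returns to 3131.
Long run: y = 3131 on the AD curve gives 3131 = 6631 − 6p, so p = 583.33.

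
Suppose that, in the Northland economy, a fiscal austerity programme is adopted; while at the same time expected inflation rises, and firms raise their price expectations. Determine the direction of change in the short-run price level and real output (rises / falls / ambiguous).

Price level: ambiguous; output: falls

The first event is a negative demand shock: AD shifts left, which by itself pushes P down and Y down.
The second is an adverse supply shock: SRAS shifts left, which by itself pushes P up and Y down.
The two shocks push P in opposite directions, so the effect on P is ambiguous. Both shocks push Y down, so Y falls.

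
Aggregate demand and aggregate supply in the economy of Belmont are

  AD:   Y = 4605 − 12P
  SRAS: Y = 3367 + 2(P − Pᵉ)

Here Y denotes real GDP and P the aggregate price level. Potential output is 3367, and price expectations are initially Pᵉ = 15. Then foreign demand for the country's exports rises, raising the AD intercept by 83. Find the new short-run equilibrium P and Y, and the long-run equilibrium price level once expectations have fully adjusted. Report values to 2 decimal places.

AD shifts right: new AD is Y = 4688 − 12P. With Pᵉ = 15, SRAS is Y = 3337 + 2P.
Short run: 4688 − 12P = 3337 + 2P gives 1351 = 14P, so P = 96.50 and Y = 4688 − 12P = 3530.00.
Y = 3530.00 is above potential 3367; expectations adjust and SRAS shifts left until Y = 3367.
Long run: on the new AD curve, 3367 = 4688 − 12P gives P = 110.08.

Short run: P = 96.50, Y = 3530.00. Long run: P = 110.08.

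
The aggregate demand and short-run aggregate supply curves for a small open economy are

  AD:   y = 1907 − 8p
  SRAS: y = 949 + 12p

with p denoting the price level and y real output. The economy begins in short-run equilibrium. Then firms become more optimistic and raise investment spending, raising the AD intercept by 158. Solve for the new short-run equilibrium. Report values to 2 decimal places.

p = 55.80, y = 1618.60

This is a positive demand shock: AD shifts right.
New AD: y = 2065 − 8p.
Set AD = SRAS: 2065 − 8p = 949 + 12p, so 1116 = 20p and p = 55.80.
Substituting into AD, y = 1618.60.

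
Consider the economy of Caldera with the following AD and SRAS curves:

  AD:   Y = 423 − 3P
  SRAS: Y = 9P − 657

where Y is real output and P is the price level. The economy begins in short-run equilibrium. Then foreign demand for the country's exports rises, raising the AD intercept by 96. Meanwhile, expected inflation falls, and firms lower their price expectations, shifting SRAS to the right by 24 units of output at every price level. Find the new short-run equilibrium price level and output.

P = 96, Y = 231

After both shocks: AD is Y = 519 − 3P and SRAS is Y = 9P − 633.
Setting them equal: 1152 = 12P, so P = 96.
Y = 519 − 3·96 = 231.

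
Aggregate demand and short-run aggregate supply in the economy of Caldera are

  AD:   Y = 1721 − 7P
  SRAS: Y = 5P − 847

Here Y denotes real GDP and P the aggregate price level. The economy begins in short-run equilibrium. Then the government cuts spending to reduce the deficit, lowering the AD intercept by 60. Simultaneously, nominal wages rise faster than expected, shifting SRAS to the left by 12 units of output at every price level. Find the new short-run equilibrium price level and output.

After both shocks: AD is Y = 1661 − 7P and SRAS is Y = 5P − 859.
Setting them equal: 2520 = 12P, so P = 210.
Y = 1661 − 7·210 = 191.

P = 210, Y = 191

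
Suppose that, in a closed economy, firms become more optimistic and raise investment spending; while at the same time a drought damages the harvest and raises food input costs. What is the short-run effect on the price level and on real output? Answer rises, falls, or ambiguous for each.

The first event is a positive demand shock: AD shifts right, which by itself pushes P up and Y up.
The second is an adverse supply shock: SRAS shifts left, which by itself pushes P up and Y down.
Both shocks push P up, so P rises. The two shocks push Y in opposite directions, so the effect on Y is ambiguous.

Price level: rises; output: ambiguous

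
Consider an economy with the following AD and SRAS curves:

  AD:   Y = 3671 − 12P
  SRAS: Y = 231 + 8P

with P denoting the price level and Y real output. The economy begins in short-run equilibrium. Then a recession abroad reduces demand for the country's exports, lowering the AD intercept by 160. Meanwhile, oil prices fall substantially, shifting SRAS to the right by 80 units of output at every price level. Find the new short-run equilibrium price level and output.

P = 160, Y = 1591

After both shocks: AD is Y = 3511 − 12P and SRAS is Y = 311 + 8P.
Setting them equal: 3200 = 20P, so P = 160.
Y = 3511 − 12·160 = 1591.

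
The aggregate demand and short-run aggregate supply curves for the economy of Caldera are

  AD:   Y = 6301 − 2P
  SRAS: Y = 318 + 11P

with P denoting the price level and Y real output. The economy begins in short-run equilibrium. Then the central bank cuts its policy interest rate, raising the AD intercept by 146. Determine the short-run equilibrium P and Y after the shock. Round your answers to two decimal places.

P = 471.46, Y = 5504.08

This is a positive demand shock: AD shifts right.
New AD: Y = 6447 − 2P.
Set AD = SRAS: 6447 − 2P = 318 + 11P, so 6129 = 13P and P = 471.46.
Substituting into AD, Y = 5504.08.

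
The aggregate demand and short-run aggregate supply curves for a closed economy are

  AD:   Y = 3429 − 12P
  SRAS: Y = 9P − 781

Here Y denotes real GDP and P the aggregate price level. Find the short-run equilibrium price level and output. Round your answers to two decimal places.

P = 200.48, Y = 1023.29

Set AD = SRAS: 3429 − 12P = 9P − 781, so 4210 = 21P and P = 200.48.
Substituting into AD, Y = 3429 − 12P = 1023.29.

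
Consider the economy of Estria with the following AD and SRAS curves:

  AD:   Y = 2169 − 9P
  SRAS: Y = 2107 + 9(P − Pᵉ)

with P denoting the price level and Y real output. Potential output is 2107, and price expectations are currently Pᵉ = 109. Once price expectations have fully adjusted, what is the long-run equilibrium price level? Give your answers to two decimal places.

Short run: with Pᵉ = 109, SRAS is Y = 1126 + 9P. Setting AD = SRAS gives 1043 = 18P, so P = 57.94 and Y = 2169 − 9P = 1647.50.
Output 1647.50 is below potential 2107, so over time expected prices fall and SRAS shifts right until Y returns to 2107.
Long run: Y = 2107 on the AD curve gives 2107 = 2169 − 9P, so P = 6.89.

Long-run P = 6.89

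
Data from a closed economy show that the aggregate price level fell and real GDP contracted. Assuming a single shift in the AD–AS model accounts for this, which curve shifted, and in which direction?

P fell and Y fell. An AD shift moves P and Y in the same direction; an SRAS shift moves them in opposite directions.
Here P and Y moved in the same direction, so the AD curve shifted.
Since Y fell, AD shifted left.

AD shifted left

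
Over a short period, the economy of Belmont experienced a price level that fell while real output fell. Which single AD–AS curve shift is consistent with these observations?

P fell and Y fell. An AD shift moves P and Y in the same direction; an SRAS shift moves them in opposite directions.
Here P and Y moved in the same direction, so the AD curve shifted.
Since Y fell, AD shifted left.

AD shifted left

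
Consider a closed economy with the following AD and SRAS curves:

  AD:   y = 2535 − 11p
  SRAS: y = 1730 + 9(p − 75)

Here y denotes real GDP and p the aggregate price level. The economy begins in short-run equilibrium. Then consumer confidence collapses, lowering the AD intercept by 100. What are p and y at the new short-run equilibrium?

p = 69, y = 1676

This is a negative demand shock: AD shifts left.
New AD: y = 2435 − 11p.
SRAS can be written y = 1055 + 9p.
Set AD = SRAS: 2435 − 11p = 1055 + 9p, so 1380 = 20p and p = 69.
y = 2435 − 11·69 = 1676.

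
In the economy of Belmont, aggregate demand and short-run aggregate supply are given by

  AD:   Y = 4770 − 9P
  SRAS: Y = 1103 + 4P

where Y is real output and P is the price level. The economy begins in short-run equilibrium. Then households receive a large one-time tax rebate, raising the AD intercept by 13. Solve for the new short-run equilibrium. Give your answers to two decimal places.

This is a positive demand shock: AD shifts right.
New AD: Y = 4783 − 9P.
Set AD = SRAS: 4783 − 9P = 1103 + 4P, so 3680 = 13P and P = 283.08.
Substituting into AD, Y = 2235.31.

P = 283.08, Y = 2235.31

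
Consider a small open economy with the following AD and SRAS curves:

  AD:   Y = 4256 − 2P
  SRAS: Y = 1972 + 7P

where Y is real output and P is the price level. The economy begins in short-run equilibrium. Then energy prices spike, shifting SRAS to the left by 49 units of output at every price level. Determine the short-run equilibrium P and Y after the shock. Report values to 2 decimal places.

P = 259.22, Y = 3737.56

This is a negative supply shock: SRAS shifts left.
New SRAS: Y = 1923 + 7P.
Set AD = SRAS: 4256 − 2P = 1923 + 7P, so 2333 = 9P and P = 259.22.
Substituting into AD, Y = 3737.56.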